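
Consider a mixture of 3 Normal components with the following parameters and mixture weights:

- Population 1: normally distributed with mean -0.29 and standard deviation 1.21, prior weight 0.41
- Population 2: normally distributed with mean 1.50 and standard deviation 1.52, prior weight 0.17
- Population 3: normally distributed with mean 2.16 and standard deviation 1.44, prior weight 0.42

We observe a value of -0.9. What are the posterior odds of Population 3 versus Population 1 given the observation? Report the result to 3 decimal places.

0.102

Since P(k|x) ∝ w_k f_k(x), the posterior odds are w_i f_i(x) / (w_j f_j(x)).
Normal densities:
  f_1 = (1/(1.21·√(2π)))·exp(−(-0.9−-0.29)²/(2·1.21²)) = 0.329704·exp(-0.12707) = 0.29036
  f_2 = (1/(1.52·√(2π)))·exp(−(-0.9−1.50)²/(2·1.52²)) = 0.262462·exp(-1.24654) = 0.0754575
  f_3 = (1/(1.44·√(2π)))·exp(−(-0.9−2.16)²/(2·1.44²)) = 0.277043·exp(-2.25781) = 0.0289729
0.0121686 / 0.119048 ≈ 0.102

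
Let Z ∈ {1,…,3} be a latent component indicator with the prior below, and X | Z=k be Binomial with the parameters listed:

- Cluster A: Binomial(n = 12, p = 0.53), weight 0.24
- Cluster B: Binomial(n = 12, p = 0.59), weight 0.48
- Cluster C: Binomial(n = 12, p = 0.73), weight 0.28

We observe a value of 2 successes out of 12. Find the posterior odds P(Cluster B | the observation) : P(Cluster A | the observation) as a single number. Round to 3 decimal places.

0.632

Posterior odds = (π_i f_i(x)) / (π_j f_j(x)); the normalising sum cancels.
Component likelihoods at x = 2 successes out of 12:
  L_A = C(12,2)·0.53^2·0.47^10 = 66·0.2809·0.000525991 = 0.00975156
  L_B = C(12,2)·0.59^2·0.41^10 = 66·0.3481·0.000134227 = 0.0030838
  L_C = C(12,2)·0.73^2·0.27^10 = 66·0.5329·2.05891e-06 = 7.24148e-05
0.00148023 / 0.00234038 ≈ 0.632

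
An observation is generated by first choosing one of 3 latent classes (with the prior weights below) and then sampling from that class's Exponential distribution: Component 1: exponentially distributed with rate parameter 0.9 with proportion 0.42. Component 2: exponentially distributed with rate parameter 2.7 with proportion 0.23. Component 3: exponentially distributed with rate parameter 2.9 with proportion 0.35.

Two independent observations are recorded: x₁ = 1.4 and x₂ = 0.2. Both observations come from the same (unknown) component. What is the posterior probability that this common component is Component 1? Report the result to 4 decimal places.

P(component k | x) = π_k·f_k(x) / marginal(x), where marginal(x) = Σ_j π_j·f_j(x).
Since both observations come from the same component, the likelihood for component k is f_k(x₁)·f_k(x₂).
  L_1 = [0.9·e^(−0.9·1.4) = 0.9·e^(−1.2600) = 0.255289] × [0.751743] = 0.191911
  L_2 = [2.7·e^(−2.7·1.4) = 2.7·e^(−3.7800) = 0.0616213] × [1.57342] = 0.0969562
  L_3 = [2.9·e^(−2.9·1.4) = 2.9·e^(−4.0600) = 0.0500222] × [1.62371] = 0.0812212
Prior × likelihood for each component:
  π_1·L_1 = 0.42 × 0.191911 = 0.0806028
  π_2·L_2 = 0.23 × 0.0969562 = 0.0222999
  π_3·L_3 = 0.35 × 0.0812212 = 0.0284274
Marginal: 0.0806028 + 0.0222999 + 0.0284274 = 0.13133
P(Component 1 | x₁, x₂) ≈ 0.6137

0.6137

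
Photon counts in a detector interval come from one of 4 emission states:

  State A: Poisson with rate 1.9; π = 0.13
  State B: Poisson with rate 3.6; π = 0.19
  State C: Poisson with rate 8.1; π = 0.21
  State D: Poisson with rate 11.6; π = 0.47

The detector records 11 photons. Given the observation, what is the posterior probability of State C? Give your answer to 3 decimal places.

By Bayes' theorem, P(k | x) = w_k f_k(x) / Σ_j w_j f_j(x).
Poisson probabilities:
  p_A = 4.3649e-06
  p_B = 0.000900973
  p_C = 0.0748849
  p_D = 0.117508
Unnormalised posteriors:
  w_A·p_A = 0.13 × 4.3649e-06 = 5.67437e-07
  w_B·p_B = 0.19 × 0.000900973 = 0.000171185
  w_C·p_C = 0.21 × 0.0748849 = 0.0157258
  w_D·p_D = 0.47 × 0.117508 = 0.0552286
Sum: 5.67437e-07 + 0.000171185 + 0.0157258 + 0.0552286 = 0.0711262
P(State C | x) ≈ 0.221

0.221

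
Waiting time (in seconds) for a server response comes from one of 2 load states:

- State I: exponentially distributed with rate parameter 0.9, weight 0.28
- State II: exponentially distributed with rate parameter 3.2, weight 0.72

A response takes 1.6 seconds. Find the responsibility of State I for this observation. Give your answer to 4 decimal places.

0.8126

By Bayes' theorem, P(k | x) = P(Z=k) f_k(x) / Σ_j P(Z=j) f_j(x).
Exponential densities:
  L_I = 0.213235
  L_II = 0.0191233
Multiply by the mixture weights:
  P(Z=I)·L_I = 0.28 × 0.213235 = 0.0597058
  P(Z=II)·L_II = 0.72 × 0.0191233 = 0.0137688
Evidence: 0.0597058 + 0.0137688 = 0.0734746
P(State I | the observation) = 0.0597058 / 0.0734746 ≈ 0.8126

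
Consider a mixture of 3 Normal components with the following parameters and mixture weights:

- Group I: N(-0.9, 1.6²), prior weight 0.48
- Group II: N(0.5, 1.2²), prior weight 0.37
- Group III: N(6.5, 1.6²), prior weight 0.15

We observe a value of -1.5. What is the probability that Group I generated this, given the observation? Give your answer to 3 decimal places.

0.784

P(component k | x) = P(Z=k)·f_k(x) / marginal(x), where marginal(x) = Σ_j P(Z=j)·f_j(x).
Evaluate each component's likelihood at the observed value:
  L_I = 0.232409
  L_II = 0.0828976
  L_III = 9.292e-07
Unnormalised posteriors:
  P(Z=I)·L_I = 0.48 × 0.232409 = 0.111557
  P(Z=II)·L_II = 0.37 × 0.0828976 = 0.0306721
  P(Z=III)·L_III = 0.15 × 9.292e-07 = 1.3938e-07
Evidence: 0.111557 + 0.0306721 + 1.3938e-07 = 0.142229
P(Group I | x) ≈ 0.784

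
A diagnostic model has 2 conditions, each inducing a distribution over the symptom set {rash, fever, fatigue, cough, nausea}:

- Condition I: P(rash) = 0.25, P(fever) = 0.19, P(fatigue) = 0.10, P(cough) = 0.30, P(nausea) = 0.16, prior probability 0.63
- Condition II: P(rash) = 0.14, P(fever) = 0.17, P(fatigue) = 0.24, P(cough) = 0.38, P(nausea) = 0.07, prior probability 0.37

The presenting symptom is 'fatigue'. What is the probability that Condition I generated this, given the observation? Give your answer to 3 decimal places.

0.415

The responsibility of component k is π_k f_k(x) divided by Σ_j π_j f_j(x).
Categorical probabilities:
  p_I = P(fatigue | comp) = 0.10
  p_II = P(fatigue | comp) = 0.24
Prior × likelihood for each component:
  π_I·p_I = 0.63 × 0.1 = 0.063
  π_II·p_II = 0.37 × 0.24 = 0.0888
Evidence: 0.063 + 0.0888 = 0.1518
So the posterior for Condition I is 0.063 / 0.1518 ≈ 0.415.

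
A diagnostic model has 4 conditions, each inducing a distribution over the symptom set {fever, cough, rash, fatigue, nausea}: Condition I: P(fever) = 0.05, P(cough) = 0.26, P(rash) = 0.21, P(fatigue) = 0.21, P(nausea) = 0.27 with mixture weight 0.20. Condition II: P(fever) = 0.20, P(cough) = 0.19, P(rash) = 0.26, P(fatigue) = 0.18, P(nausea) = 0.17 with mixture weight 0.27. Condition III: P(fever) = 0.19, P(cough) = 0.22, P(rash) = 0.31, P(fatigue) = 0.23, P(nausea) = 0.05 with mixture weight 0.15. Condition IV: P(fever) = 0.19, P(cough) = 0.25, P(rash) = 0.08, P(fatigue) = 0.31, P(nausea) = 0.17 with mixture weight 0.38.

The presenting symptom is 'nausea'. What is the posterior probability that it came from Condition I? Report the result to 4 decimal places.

0.3140

P(component k | x) = w_k·f_k(x) / marginal(x), where marginal(x) = Σ_j w_j·f_j(x).
Evaluate each component's likelihood at the observed value:
  p_I = 0.27
  p_II = 0.17
  p_III = 0.05
  p_IV = 0.17
Prior × likelihood for each component:
  w_I·p_I = 0.20 × 0.27 = 0.054
  w_II·p_II = 0.27 × 0.17 = 0.0459
  w_III·p_III = 0.15 × 0.05 = 0.0075
  w_IV·p_IV = 0.38 × 0.17 = 0.0646
Sum: 0.054 + 0.0459 + 0.0075 + 0.0646 = 0.172
Responsibility of Condition I: 0.054 / 0.172 ≈ 0.3140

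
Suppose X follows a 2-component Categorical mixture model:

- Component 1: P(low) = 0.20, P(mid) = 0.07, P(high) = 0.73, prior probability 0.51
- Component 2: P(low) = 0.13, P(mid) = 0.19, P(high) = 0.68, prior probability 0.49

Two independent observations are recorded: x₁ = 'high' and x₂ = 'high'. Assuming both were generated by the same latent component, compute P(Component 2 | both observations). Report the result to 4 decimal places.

P(component k | x) = w_k·f_k(x) / marginal(x), where marginal(x) = Σ_j w_j·f_j(x).
Since both observations come from the same component, the likelihood for component k is f_k(x₁)·f_k(x₂).
  f_1 = [0.73] × [0.73] = 0.5329
  f_2 = [0.68] × [0.68] = 0.4624
Multiply by the mixture weights:
  w_1·f_1 = 0.51 × 0.5329 = 0.271779
  w_2·f_2 = 0.49 × 0.4624 = 0.226576
Denominator: 0.271779 + 0.226576 = 0.498355
P(Component 2 | x) ≈ 0.4546

0.4546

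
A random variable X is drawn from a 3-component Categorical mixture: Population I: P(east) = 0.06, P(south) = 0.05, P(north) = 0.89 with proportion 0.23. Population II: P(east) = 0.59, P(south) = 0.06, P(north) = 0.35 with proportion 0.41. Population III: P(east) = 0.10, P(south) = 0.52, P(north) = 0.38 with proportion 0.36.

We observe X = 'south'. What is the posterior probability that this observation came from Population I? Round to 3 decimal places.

The responsibility of component k is P(Z=k) f_k(x) divided by Σ_j P(Z=j) f_j(x).
Evaluate each component's likelihood at the observed value:
  f_I = P(south | comp) = 0.05
  f_II = P(south | comp) = 0.06
  f_III = P(south | comp) = 0.52
Prior × likelihood for each component:
  P(Z=I)·f_I = 0.23 × 0.05 = 0.0115
  P(Z=II)·f_II = 0.41 × 0.06 = 0.0246
  P(Z=III)·f_III = 0.36 × 0.52 = 0.1872
Evidence: 0.0115 + 0.0246 + 0.1872 = 0.2233
P(Population I | 'south') ≈ 0.052

0.052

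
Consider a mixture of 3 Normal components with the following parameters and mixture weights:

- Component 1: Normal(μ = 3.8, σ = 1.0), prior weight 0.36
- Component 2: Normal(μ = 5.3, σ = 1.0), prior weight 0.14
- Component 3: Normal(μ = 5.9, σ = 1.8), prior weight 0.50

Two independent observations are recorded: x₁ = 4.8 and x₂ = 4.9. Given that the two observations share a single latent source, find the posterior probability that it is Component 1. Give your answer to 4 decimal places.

By Bayes' theorem, P(k | x) = P(Z=k) f_k(x) / Σ_j P(Z=j) f_j(x).
Since both observations come from the same component, the likelihood for component k is f_k(x₁)·f_k(x₂).
  p_1 = [(1/(1.0·√(2π)))·exp(−(4.8−3.8)²/(2·1.0²)) = 0.398942·exp(-0.50000) = 0.241971] × [0.217852] = 0.0527138
  p_2 = [(1/(1.0·√(2π)))·exp(−(4.8−5.3)²/(2·1.0²)) = 0.398942·exp(-0.12500) = 0.352065] × [0.36827] = 0.129655
  p_3 = [(1/(1.8·√(2π)))·exp(−(4.8−5.9)²/(2·1.8²)) = 0.221635·exp(-0.18673) = 0.183883] × [0.18994] = 0.0349268
Multiply by the mixture weights:
  P(Z=1)·p_1 = 0.36 × 0.0527138 = 0.018977
  P(Z=2)·p_2 = 0.14 × 0.129655 = 0.0181517
  P(Z=3)·p_3 = 0.50 × 0.0349268 = 0.0174634
Normaliser: 0.018977 + 0.0181517 + 0.0174634 = 0.0545921
So the posterior for Component 1 is 0.018977 / 0.0545921 ≈ 0.3476.

0.3476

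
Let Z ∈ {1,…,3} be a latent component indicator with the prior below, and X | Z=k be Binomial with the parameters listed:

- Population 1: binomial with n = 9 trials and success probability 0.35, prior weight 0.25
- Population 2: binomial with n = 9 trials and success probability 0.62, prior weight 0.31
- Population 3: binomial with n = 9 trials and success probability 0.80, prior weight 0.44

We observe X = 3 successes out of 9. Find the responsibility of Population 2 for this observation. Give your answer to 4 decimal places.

0.2128

Posterior ∝ prior × likelihood, so P(k | x) ∝ π_k f_k(x); normalise over all components.
Evaluate each component's likelihood at the observed value:
  p_1 = C(9,3)·0.35^3·0.65^6 = 84·0.042875·0.0754189 = 0.271621
  p_2 = C(9,3)·0.62^3·0.38^6 = 84·0.238328·0.00301094 = 0.0602776
  p_3 = C(9,3)·0.80^3·0.20^6 = 84·0.512·6.4e-05 = 0.00275251
Multiply by the mixture weights:
  π_1·p_1 = 0.25 × 0.271621 = 0.0679053
  π_2·p_2 = 0.31 × 0.0602776 = 0.0186861
  π_3·p_3 = 0.44 × 0.00275251 = 0.00121111
Normaliser: 0.0679053 + 0.0186861 + 0.00121111 = 0.0878024
P(Population 2 | data) ≈ 0.2128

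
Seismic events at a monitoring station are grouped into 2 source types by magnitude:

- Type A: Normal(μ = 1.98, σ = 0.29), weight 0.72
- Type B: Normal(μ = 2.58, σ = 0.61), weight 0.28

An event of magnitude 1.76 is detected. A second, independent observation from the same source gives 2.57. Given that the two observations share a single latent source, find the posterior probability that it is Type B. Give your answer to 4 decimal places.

0.2733

Apply Bayes' rule: the posterior for each component is proportional to its prior times its likelihood at x.
Since both observations come from the same component, the likelihood for component k is f_k(x₁)·f_k(x₂).
  L_A = [(1/(0.29·√(2π)))·exp(−(1.76−1.98)²/(2·0.29²)) = 1.375663·exp(-0.28775) = 1.03167] × [0.173666] = 0.179166
  L_B = [(1/(0.61·√(2π)))·exp(−(1.76−2.58)²/(2·0.61²)) = 0.654004·exp(-0.90352) = 0.264964] × [0.653916] = 0.173264
Multiply by the mixture weights:
  w_A·L_A = 0.72 × 0.179166 = 0.129
  w_B·L_B = 0.28 × 0.173264 = 0.0485139
Denominator: 0.129 + 0.0485139 = 0.177514
P(Type B | data) ≈ 0.2733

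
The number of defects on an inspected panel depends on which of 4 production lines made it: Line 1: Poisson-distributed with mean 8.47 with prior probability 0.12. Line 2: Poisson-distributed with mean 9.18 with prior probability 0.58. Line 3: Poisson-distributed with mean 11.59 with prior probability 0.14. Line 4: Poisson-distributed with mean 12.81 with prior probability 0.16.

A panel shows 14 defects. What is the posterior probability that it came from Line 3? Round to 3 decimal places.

P(component k | x) = P(Z=k)·f_k(x) / marginal(x), where marginal(x) = Σ_j P(Z=j)·f_j(x).
Evaluate each component's likelihood at the observed value:
  L_1 = e^(−8.47)·8.47^14/14! = 0.0235226
  L_2 = e^(−9.18)·9.18^14/14! = 0.0356916
  L_3 = e^(−11.59)·11.59^14/14! = 0.0838082
  L_4 = e^(−12.81)·12.81^14/14! = 0.100454
Weight by the priors:
  P(Z=1)·L_1 = 0.12 × 0.0235226 = 0.00282271
  P(Z=2)·L_2 = 0.58 × 0.0356916 = 0.0207011
  P(Z=3)·L_3 = 0.14 × 0.0838082 = 0.0117332
  P(Z=4)·L_4 = 0.16 × 0.100454 = 0.0160726
Evidence: 0.00282271 + 0.0207011 + 0.0117332 + 0.0160726 = 0.0513296
P(Line 3 | 14 defects) = 0.0117332 / 0.0513296 ≈ 0.229

0.229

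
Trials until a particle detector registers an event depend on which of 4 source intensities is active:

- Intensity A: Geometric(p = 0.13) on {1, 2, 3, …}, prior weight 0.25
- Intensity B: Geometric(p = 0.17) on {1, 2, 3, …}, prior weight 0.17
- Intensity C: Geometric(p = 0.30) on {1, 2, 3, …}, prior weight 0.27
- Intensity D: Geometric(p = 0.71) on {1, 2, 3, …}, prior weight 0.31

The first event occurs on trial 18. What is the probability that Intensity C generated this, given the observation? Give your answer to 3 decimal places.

0.042

Posterior ∝ prior × likelihood, so P(k | x) ∝ π_k f_k(x); normalise over all components.
Evaluate each component's likelihood at the observed value:
  f_A = 0.13·(1−0.13)^17 = 0.13·0.0937189 = 0.0121835
  f_B = 0.17·(1−0.17)^17 = 0.17·0.0421044 = 0.00715775
  f_C = 0.30·(1−0.30)^17 = 0.30·0.00232631 = 0.000697892
  f_D = 0.71·(1−0.71)^17 = 0.71·7.25715e-10 = 5.15257e-10
Multiply by the mixture weights:
  π_A·f_A = 0.25 × 0.0121835 = 0.00304587
  π_B·f_B = 0.17 × 0.00715775 = 0.00121682
  π_C·f_C = 0.27 × 0.000697892 = 0.000188431
  π_D·f_D = 0.31 × 5.15257e-10 = 1.5973e-10
Marginal: 0.00304587 + 0.00121682 + 0.000188431 + 1.5973e-10 = 0.00445111
Responsibility of Intensity C: 0.000188431 / 0.00445111 ≈ 0.042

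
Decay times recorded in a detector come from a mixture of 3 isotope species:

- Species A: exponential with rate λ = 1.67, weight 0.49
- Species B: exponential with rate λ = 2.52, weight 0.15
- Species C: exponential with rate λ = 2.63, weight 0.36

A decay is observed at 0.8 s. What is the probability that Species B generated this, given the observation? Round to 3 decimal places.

Posterior ∝ prior × likelihood, so P(k | x) ∝ w_k f_k(x); normalise over all components.
Component likelihoods at x = 0.8 s:
  L_A = 0.439035
  L_B = 0.335632
  L_C = 0.320775
Prior × likelihood for each component:
  w_A·L_A = 0.49 × 0.439035 = 0.215127
  w_B·L_B = 0.15 × 0.335632 = 0.0503447
  w_C·L_C = 0.36 × 0.320775 = 0.115479
Marginal: 0.215127 + 0.0503447 + 0.115479 = 0.380951
P(Species B | data) = 0.0503447 / 0.380951 ≈ 0.132

0.132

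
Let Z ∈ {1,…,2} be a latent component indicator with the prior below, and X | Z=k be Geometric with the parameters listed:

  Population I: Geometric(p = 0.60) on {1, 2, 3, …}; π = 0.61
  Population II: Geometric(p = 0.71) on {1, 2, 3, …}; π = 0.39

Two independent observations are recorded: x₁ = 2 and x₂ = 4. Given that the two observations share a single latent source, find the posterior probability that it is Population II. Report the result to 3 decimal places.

Apply Bayes' rule: the posterior for each component is proportional to its prior times its likelihood at x.
Since both observations come from the same component, the likelihood for component k is f_k(x₁)·f_k(x₂).
  p_I = [0.24] × [0.0384] = 0.009216
  p_II = [0.2059] × [0.0173162] = 0.0035654
Multiply by the mixture weights:
  π_I·p_I = 0.61 × 0.009216 = 0.00562176
  π_II·p_II = 0.39 × 0.0035654 = 0.00139051
Marginal: 0.00562176 + 0.00139051 = 0.00701227
P(Population II | x₁, x₂) = 0.00139051 / 0.00701227 ≈ 0.198

0.198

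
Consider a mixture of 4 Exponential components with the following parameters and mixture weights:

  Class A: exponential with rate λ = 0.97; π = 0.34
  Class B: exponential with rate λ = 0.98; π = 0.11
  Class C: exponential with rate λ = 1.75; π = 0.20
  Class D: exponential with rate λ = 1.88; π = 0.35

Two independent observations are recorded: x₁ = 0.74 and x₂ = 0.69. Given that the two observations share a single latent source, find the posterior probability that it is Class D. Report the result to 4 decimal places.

P(component k | x) = P(Z=k)·f_k(x) / marginal(x), where marginal(x) = Σ_j P(Z=j)·f_j(x).
Since both observations come from the same component, the likelihood for component k is f_k(x₁)·f_k(x₂).
  f_A = [0.97·e^(−0.97·0.74) = 0.97·e^(−0.7178) = 0.47319] × [0.496705] = 0.235036
  f_B = [0.98·e^(−0.98·0.74) = 0.98·e^(−0.7252) = 0.474543] × [0.498375] = 0.2365
  f_C = [1.75·e^(−1.75·0.74) = 1.75·e^(−1.2950) = 0.479321] × [0.523151] = 0.250758
  f_D = [1.88·e^(−1.88·0.74) = 1.88·e^(−1.3912) = 0.4677] × [0.513796] = 0.240303
Multiply by the mixture weights:
  P(Z=A)·f_A = 0.34 × 0.235036 = 0.0799121
  P(Z=B)·f_B = 0.11 × 0.2365 = 0.026015
  P(Z=C)·f_C = 0.20 × 0.250758 = 0.0501515
  P(Z=D)·f_D = 0.35 × 0.240303 = 0.0841059
Denominator: 0.0799121 + 0.026015 + 0.0501515 + 0.0841059 = 0.240185
P(Class D | x₁, x₂) = 0.0841059 / 0.240185 ≈ 0.3502

0.3502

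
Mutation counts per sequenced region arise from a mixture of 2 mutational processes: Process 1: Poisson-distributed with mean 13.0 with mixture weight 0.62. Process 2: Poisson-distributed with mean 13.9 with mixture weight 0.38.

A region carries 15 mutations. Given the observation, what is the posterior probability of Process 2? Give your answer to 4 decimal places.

Apply Bayes' rule: the posterior for each component is proportional to its prior times its likelihood at x.
Component likelihoods at x = 15 mutations:
  f_1 = e^(−13.0)·13.0^15/15! = 0.0884754
  f_2 = e^(−13.9)·13.9^15/15! = 0.0981814
Unnormalised posteriors:
  P(Z=1)·f_1 = 0.62 × 0.0884754 = 0.0548547
  P(Z=2)·f_2 = 0.38 × 0.0981814 = 0.0373089
Marginal: 0.0548547 + 0.0373089 = 0.0921637
P(Process 2 | 15 mutations) ≈ 0.4048

0.4048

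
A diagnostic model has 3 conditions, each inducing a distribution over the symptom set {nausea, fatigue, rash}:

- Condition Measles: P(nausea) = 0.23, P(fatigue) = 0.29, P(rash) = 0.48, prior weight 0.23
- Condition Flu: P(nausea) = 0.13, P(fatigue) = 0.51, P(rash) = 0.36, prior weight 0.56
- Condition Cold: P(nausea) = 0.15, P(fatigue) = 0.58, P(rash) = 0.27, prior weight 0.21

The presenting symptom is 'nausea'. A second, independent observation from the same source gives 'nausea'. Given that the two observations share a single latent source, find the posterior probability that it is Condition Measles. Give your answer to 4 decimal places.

0.4616

Posterior ∝ prior × likelihood, so P(k | x) ∝ π_k f_k(x); normalise over all components.
Since both observations come from the same component, the likelihood for component k is f_k(x₁)·f_k(x₂).
  f_Measles = [P(nausea | comp) = 0.23] × [0.23] = 0.0529
  f_Flu = [P(nausea | comp) = 0.13] × [0.13] = 0.0169
  f_Cold = [P(nausea | comp) = 0.15] × [0.15] = 0.0225
Multiply by the mixture weights:
  π_Measles·f_Measles = 0.23 × 0.0529 = 0.012167
  π_Flu·f_Flu = 0.56 × 0.0169 = 0.009464
  π_Cold·f_Cold = 0.21 × 0.0225 = 0.004725
Sum: 0.012167 + 0.009464 + 0.004725 = 0.026356
Responsibility of Condition Measles: 0.012167 / 0.026356 ≈ 0.4616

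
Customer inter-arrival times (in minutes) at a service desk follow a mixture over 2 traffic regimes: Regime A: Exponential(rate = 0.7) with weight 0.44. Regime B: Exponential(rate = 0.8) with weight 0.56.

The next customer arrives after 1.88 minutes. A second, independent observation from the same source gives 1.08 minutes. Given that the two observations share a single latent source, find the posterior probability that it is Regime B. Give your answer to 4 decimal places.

0.5529

P(component k | x) = π_k·f_k(x) / marginal(x), where marginal(x) = Σ_j π_j·f_j(x).
Since both observations come from the same component, the likelihood for component k is f_k(x₁)·f_k(x₂).
  L_A = [0.187744] × [0.328679] = 0.0617075
  L_B = [0.177792] × [0.337178] = 0.0599474
Prior × likelihood for each component:
  π_A·L_A = 0.44 × 0.0617075 = 0.0271513
  π_B·L_B = 0.56 × 0.0599474 = 0.0335706
Evidence: 0.0271513 + 0.0335706 = 0.0607219
P(Regime B | x) = 0.0335706 / 0.0607219 ≈ 0.5529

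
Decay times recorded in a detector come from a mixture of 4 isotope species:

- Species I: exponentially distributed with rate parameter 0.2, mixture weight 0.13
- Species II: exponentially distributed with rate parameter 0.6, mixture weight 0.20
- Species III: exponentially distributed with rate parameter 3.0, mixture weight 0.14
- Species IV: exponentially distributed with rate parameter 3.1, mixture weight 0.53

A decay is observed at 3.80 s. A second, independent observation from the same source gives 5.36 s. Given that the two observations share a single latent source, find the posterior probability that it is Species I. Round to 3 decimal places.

0.738

The responsibility of component k is w_k f_k(x) divided by Σ_j w_j f_j(x).
Since both observations come from the same component, the likelihood for component k is f_k(x₁)·f_k(x₂).
  f_I = [0.2·e^(−0.2·3.80) = 0.2·e^(−0.7600) = 0.0935333] × [0.0684646] = 0.00640372
  f_II = [0.6·e^(−0.6·3.80) = 0.6·e^(−2.2800) = 0.0613705] × [0.0240691] = 0.00147713
  f_III = [3.0·e^(−3.0·3.80) = 3.0·e^(−11.4000) = 3.35865e-05] × [3.11649e-07] = 1.04672e-11
  f_IV = [3.1·e^(−3.1·3.80) = 3.1·e^(−11.7800) = 2.37341e-05] × [1.88419e-07] = 4.47195e-12
Prior × likelihood for each component:
  w_I·f_I = 0.13 × 0.00640372 = 0.000832484
  w_II·f_II = 0.20 × 0.00147713 = 0.000295427
  w_III·f_III = 0.14 × 1.04672e-11 = 1.46541e-12
  w_IV·f_IV = 0.53 × 4.47195e-12 = 2.37014e-12
Marginal: 0.000832484 + 0.000295427 + 1.46541e-12 + 2.37014e-12 = 0.00112791
Responsibility of Species I: 0.000832484 / 0.00112791 ≈ 0.738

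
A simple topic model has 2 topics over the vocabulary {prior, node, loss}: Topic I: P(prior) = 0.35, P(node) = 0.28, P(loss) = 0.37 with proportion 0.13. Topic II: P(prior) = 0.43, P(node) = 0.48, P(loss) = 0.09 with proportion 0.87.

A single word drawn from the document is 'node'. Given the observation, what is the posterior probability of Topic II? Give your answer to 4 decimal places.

0.9198

P(component k | x) = w_k·f_k(x) / marginal(x), where marginal(x) = Σ_j w_j·f_j(x).
Evaluate each component's likelihood at the observed value:
  L_I = P(node | comp) = 0.28
  L_II = P(node | comp) = 0.48
Multiply by the mixture weights:
  w_I·L_I = 0.13 × 0.28 = 0.0364
  w_II·L_II = 0.87 × 0.48 = 0.4176
Evidence: 0.0364 + 0.4176 = 0.454
So the posterior for Topic II is 0.4176 / 0.454 ≈ 0.9198.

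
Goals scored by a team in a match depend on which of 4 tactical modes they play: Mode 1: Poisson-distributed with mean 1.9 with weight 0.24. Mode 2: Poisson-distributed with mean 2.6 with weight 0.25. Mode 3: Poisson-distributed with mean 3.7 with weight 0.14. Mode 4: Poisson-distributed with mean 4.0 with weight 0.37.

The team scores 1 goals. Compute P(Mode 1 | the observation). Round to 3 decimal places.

The responsibility of component k is P(Z=k) f_k(x) divided by Σ_j P(Z=j) f_j(x).
Poisson probabilities:
  L_1 = e^(−1.9)·1.9^1/1! = 0.28418
  L_2 = e^(−2.6)·2.6^1/1! = 0.193111
  L_3 = e^(−3.7)·3.7^1/1! = 0.091477
  L_4 = e^(−4.0)·4.0^1/1! = 0.0732626
Multiply by the mixture weights:
  P(Z=1)·L_1 = 0.24 × 0.28418 = 0.0682033
  P(Z=2)·L_2 = 0.25 × 0.193111 = 0.0482778
  P(Z=3)·L_3 = 0.14 × 0.091477 = 0.0128068
  P(Z=4)·L_4 = 0.37 × 0.0732626 = 0.0271071
Sum: 0.0682033 + 0.0482778 + 0.0128068 + 0.0271071 = 0.156395
P(Mode 1 | 1 goals) ≈ 0.436

0.436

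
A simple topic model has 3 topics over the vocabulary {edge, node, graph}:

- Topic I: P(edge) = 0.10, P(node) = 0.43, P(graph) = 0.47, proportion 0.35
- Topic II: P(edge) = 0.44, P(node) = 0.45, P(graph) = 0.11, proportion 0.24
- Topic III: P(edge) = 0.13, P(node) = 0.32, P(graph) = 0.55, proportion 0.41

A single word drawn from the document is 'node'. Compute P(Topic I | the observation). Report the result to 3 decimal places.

0.386

P(component k | x) = w_k·f_k(x) / marginal(x), where marginal(x) = Σ_j w_j·f_j(x).
Categorical probabilities:
  f_I = 0.43
  f_II = 0.45
  f_III = 0.32
Unnormalised posteriors:
  w_I·f_I = 0.35 × 0.43 = 0.1505
  w_II·f_II = 0.24 × 0.45 = 0.108
  w_III·f_III = 0.41 × 0.32 = 0.1312
Marginal: 0.1505 + 0.108 + 0.1312 = 0.3897
P(Topic I | x) ≈ 0.386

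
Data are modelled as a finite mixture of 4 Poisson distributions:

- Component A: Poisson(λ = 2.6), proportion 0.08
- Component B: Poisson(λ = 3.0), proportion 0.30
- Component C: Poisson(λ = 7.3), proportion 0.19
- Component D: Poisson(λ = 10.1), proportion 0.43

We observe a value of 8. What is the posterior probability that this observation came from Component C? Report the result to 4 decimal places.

0.3385

Apply Bayes' rule: the posterior for each component is proportional to its prior times its likelihood at x.
Evaluate each component's likelihood at the observed value:
  L_A = e^(−2.6)·2.6^8/8! = 0.00384681
  L_B = e^(−3.0)·3.0^8/8! = 0.00810151
  L_C = e^(−7.3)·7.3^8/8! = 0.135118
  L_D = e^(−10.1)·10.1^8/8! = 0.110326
Weight by the priors:
  π_A·L_A = 0.08 × 0.00384681 = 0.000307745
  π_B·L_B = 0.30 × 0.00810151 = 0.00243045
  π_C·L_C = 0.19 × 0.135118 = 0.0256724
  π_D·L_D = 0.43 × 0.110326 = 0.04744
Denominator: 0.000307745 + 0.00243045 + 0.0256724 + 0.04744 = 0.0758506
So the posterior for Component C is 0.0256724 / 0.0758506 ≈ 0.3385.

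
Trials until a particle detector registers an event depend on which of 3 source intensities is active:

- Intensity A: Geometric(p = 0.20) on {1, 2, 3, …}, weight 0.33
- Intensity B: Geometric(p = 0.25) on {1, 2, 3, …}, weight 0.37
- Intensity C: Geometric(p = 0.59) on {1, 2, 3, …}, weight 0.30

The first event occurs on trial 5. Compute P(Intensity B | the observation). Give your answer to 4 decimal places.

Posterior ∝ prior × likelihood, so P(k | x) ∝ π_k f_k(x); normalise over all components.
Evaluate each component's likelihood at the observed value:
  f_A = 0.20·(1−0.20)^4 = 0.20·0.4096 = 0.08192
  f_B = 0.25·(1−0.25)^4 = 0.25·0.316406 = 0.0791016
  f_C = 0.59·(1−0.59)^4 = 0.59·0.0282576 = 0.016672
Multiply by the mixture weights:
  π_A·f_A = 0.33 × 0.08192 = 0.0270336
  π_B·f_B = 0.37 × 0.0791016 = 0.0292676
  π_C·f_C = 0.30 × 0.016672 = 0.0050016
Sum: 0.0270336 + 0.0292676 + 0.0050016 = 0.0613028
Responsibility of Intensity B: 0.0292676 / 0.0613028 ≈ 0.4774

0.4774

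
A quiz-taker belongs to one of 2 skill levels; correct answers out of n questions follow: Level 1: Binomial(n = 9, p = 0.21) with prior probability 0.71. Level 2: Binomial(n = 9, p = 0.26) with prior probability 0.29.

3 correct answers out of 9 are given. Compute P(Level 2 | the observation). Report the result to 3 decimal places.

0.344

P(component k | x) = P(Z=k)·f_k(x) / marginal(x), where marginal(x) = Σ_j P(Z=j)·f_j(x).
Binomial probabilities:
  f_1 = C(9,3)·0.21^3·0.79^6 = 84·0.009261·0.243087 = 0.189104
  f_2 = C(9,3)·0.26^3·0.74^6 = 84·0.017576·0.164206 = 0.242432
Unnormalised posteriors:
  P(Z=1)·f_1 = 0.71 × 0.189104 = 0.134264
  P(Z=2)·f_2 = 0.29 × 0.242432 = 0.0703052
Normaliser: 0.134264 + 0.0703052 = 0.204569
Responsibility of Level 2: 0.0703052 / 0.204569 ≈ 0.344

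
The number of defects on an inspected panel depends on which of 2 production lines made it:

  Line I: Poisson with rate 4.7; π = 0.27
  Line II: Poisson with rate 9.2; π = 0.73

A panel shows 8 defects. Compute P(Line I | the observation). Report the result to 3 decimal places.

0.134

P(component k | x) = w_k·f_k(x) / marginal(x), where marginal(x) = Σ_j w_j·f_j(x).
Component likelihoods at x = 8 defects:
  L_I = e^(−4.7)·4.7^8/8! = 0.0537129
  L_II = e^(−9.2)·9.2^8/8! = 0.128609
Multiply by the mixture weights:
  w_I·L_I = 0.27 × 0.0537129 = 0.0145025
  w_II·L_II = 0.73 × 0.128609 = 0.0938849
Denominator: 0.0145025 + 0.0938849 = 0.108387
P(Line I | 8 defects) ≈ 0.134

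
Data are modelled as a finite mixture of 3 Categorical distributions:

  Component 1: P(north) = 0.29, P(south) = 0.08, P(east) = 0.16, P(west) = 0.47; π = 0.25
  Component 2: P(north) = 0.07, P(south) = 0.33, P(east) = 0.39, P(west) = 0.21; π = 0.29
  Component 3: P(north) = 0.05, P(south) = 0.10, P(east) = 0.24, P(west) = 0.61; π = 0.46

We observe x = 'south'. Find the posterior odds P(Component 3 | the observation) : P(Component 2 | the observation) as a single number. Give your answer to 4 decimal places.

Since P(k|x) ∝ P(Z=k) f_k(x), the posterior odds are P(Z=i) f_i(x) / (P(Z=j) f_j(x)).
Component likelihoods at x = 'south':
  L_1 = P(south | comp) = 0.08
  L_2 = P(south | comp) = 0.33
  L_3 = P(south | comp) = 0.10
0.046 / 0.0957 ≈ 0.4807

0.4807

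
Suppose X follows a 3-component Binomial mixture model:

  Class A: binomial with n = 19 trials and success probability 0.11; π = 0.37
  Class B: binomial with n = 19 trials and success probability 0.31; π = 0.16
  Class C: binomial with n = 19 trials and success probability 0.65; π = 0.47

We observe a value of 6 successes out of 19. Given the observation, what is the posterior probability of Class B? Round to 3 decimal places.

The responsibility of component k is π_k f_k(x) divided by Σ_j π_j f_j(x).
Binomial probabilities:
  p_A = C(19,6)·0.11^6·0.89^13 = 27132·1.77156e-06·0.219821 = 0.0105659
  p_B = C(19,6)·0.31^6·0.69^13 = 27132·0.000887504·0.00803597 = 0.193504
  p_C = C(19,6)·0.65^6·0.35^13 = 27132·0.0754189·1.18273e-06 = 0.00242017
Prior × likelihood for each component:
  π_A·p_A = 0.37 × 0.0105659 = 0.0039094
  π_B·p_B = 0.16 × 0.193504 = 0.0309607
  π_C·p_C = 0.47 × 0.00242017 = 0.00113748
Normaliser: 0.0039094 + 0.0309607 + 0.00113748 = 0.0360075
P(Class B | data) ≈ 0.860

0.860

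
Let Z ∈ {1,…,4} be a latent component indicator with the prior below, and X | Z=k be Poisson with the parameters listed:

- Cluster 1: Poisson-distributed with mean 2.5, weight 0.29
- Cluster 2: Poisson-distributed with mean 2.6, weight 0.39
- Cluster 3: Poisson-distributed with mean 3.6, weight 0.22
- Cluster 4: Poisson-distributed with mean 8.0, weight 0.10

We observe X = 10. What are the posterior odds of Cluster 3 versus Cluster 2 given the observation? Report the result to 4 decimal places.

5.3747

Posterior odds = (π_i f_i(x)) / (π_j f_j(x)); the normalising sum cancels.
Component likelihoods at x = 10:
  p_1 = e^(−2.5)·2.5^10/10! = 0.000215725
  p_2 = e^(−2.6)·2.6^10/10! = 0.000288938
  p_3 = e^(−3.6)·3.6^10/10! = 0.00275297
  p_4 = e^(−8.0)·8.0^10/10! = 0.0992615
Posterior odds = (π_3·p_3) / (π_2·p_2) = (0.22·0.00275297) / (0.39·0.000288938) = 0.000605654 / 0.000112686 ≈ 5.3747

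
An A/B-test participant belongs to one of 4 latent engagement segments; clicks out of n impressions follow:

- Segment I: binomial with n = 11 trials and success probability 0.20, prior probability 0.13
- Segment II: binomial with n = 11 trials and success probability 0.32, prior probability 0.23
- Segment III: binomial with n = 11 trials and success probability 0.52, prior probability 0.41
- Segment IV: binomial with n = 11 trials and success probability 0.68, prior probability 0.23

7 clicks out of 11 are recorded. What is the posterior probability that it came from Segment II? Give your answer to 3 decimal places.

0.042

P(component k | x) = w_k·f_k(x) / marginal(x), where marginal(x) = Σ_j w_j·f_j(x).
Evaluate each component's likelihood at the observed value:
  L_I = 0.00173015
  L_II = 0.0242437
  L_III = 0.180095
  L_IV = 0.232636
Multiply by the mixture weights:
  w_I·L_I = 0.13 × 0.00173015 = 0.00022492
  w_II·L_II = 0.23 × 0.0242437 = 0.00557606
  w_III·L_III = 0.41 × 0.180095 = 0.0738391
  w_IV·L_IV = 0.23 × 0.232636 = 0.0535062
Evidence: 0.00022492 + 0.00557606 + 0.0738391 + 0.0535062 = 0.133146
P(Segment II | 7 clicks out of 11) = 0.00557606 / 0.133146 ≈ 0.042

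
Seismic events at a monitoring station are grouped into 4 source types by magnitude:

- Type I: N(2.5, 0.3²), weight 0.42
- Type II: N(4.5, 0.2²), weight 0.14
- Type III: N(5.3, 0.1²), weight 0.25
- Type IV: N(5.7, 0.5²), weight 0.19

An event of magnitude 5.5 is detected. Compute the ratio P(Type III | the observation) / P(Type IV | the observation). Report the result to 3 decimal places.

Posterior odds = (π_i f_i(x)) / (π_j f_j(x)); the normalising sum cancels.
Evaluate each component's likelihood at the observed value:
  L_I = 2.56487e-22
  L_II = 7.4336e-06
  L_III = 0.53991
  L_IV = 0.73654
Odds = (0.25/0.19) × (0.53991/0.73654) = 1.31579 × 0.733035 ≈ 0.965

0.965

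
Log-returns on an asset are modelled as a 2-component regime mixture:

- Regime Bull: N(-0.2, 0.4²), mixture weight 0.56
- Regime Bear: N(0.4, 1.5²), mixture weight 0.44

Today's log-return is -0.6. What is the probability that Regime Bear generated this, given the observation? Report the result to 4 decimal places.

By Bayes' theorem, P(k | x) = P(Z=k) f_k(x) / Σ_j P(Z=j) f_j(x).
Evaluate each component's likelihood at the observed value:
  p_Bull = 0.604927
  p_Bear = 0.212965
Prior × likelihood for each component:
  P(Z=Bull)·p_Bull = 0.56 × 0.604927 = 0.338759
  P(Z=Bear)·p_Bear = 0.44 × 0.212965 = 0.0937047
Evidence: 0.338759 + 0.0937047 = 0.432464
P(Regime Bear | data) = 0.0937047 / 0.432464 ≈ 0.2167

0.2167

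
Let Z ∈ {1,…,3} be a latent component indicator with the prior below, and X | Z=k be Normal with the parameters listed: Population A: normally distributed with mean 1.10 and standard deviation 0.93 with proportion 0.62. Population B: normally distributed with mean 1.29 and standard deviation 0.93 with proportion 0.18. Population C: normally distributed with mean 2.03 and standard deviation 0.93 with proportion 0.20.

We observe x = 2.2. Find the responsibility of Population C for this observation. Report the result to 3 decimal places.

The responsibility of component k is π_k f_k(x) divided by Σ_j π_j f_j(x).
Evaluate each component's likelihood at the observed value:
  L_A = (1/(0.93·√(2π)))·exp(−(2.2−1.10)²/(2·0.93²)) = 0.428970·exp(-0.69950) = 0.213126
  L_B = (1/(0.93·√(2π)))·exp(−(2.2−1.29)²/(2·0.93²)) = 0.428970·exp(-0.47873) = 0.265778
  L_C = (1/(0.93·√(2π)))·exp(−(2.2−2.03)²/(2·0.93²)) = 0.428970·exp(-0.01671) = 0.421863
Prior × likelihood for each component:
  π_A·L_A = 0.62 × 0.213126 = 0.132138
  π_B·L_B = 0.18 × 0.265778 = 0.04784
  π_C·L_C = 0.20 × 0.421863 = 0.0843726
Sum: 0.132138 + 0.04784 + 0.0843726 = 0.264351
Responsibility of Population C: 0.0843726 / 0.264351 ≈ 0.319

0.319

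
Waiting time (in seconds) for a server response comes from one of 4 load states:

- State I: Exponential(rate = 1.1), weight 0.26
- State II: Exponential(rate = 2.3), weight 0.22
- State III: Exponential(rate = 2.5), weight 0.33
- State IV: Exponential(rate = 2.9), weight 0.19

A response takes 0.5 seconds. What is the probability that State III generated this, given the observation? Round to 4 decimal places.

0.3421

P(component k | x) = P(Z=k)·f_k(x) / marginal(x), where marginal(x) = Σ_j P(Z=j)·f_j(x).
Evaluate each component's likelihood at the observed value:
  p_I = 1.1·e^(−1.1·0.5) = 1.1·e^(−0.5500) = 0.634645
  p_II = 2.3·e^(−2.3·0.5) = 2.3·e^(−1.1500) = 0.728265
  p_III = 2.5·e^(−2.5·0.5) = 2.5·e^(−1.2500) = 0.716262
  p_IV = 2.9·e^(−2.9·0.5) = 2.9·e^(−1.4500) = 0.680254
Unnormalised posteriors:
  P(Z=I)·p_I = 0.26 × 0.634645 = 0.165008
  P(Z=II)·p_II = 0.22 × 0.728265 = 0.160218
  P(Z=III)·p_III = 0.33 × 0.716262 = 0.236366
  P(Z=IV)·p_IV = 0.19 × 0.680254 = 0.129248
Denominator: 0.165008 + 0.160218 + 0.236366 + 0.129248 = 0.690841
So the posterior for State III is 0.236366 / 0.690841 ≈ 0.3421.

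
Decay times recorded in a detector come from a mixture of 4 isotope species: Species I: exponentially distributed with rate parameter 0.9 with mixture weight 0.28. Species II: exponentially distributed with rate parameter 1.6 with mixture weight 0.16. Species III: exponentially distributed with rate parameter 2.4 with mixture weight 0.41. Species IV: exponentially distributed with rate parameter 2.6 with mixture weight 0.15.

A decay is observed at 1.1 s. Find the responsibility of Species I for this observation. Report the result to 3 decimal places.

0.407

Posterior ∝ prior × likelihood, so P(k | x) ∝ π_k f_k(x); normalise over all components.
Evaluate each component's likelihood at the observed value:
  f_I = 0.334419
  f_II = 0.275272
  f_III = 0.171267
  f_IV = 0.148899
Prior × likelihood for each component:
  π_I·f_I = 0.28 × 0.334419 = 0.0936373
  π_II·f_II = 0.16 × 0.275272 = 0.0440435
  π_III·f_III = 0.41 × 0.171267 = 0.0702195
  π_IV·f_IV = 0.15 × 0.148899 = 0.0223348
Evidence: 0.0936373 + 0.0440435 + 0.0702195 + 0.0223348 = 0.230235
P(Species I | 1.1 s) ≈ 0.407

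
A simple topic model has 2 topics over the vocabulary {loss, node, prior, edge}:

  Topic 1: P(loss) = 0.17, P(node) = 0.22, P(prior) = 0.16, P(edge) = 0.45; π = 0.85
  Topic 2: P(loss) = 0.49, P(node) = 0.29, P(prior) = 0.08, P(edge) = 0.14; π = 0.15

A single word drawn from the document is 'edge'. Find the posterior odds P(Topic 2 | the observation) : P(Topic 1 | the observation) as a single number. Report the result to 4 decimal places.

0.0549

The posterior odds equal the prior odds times the likelihood ratio: (P(Z=i)/P(Z=j))·(f_i(x)/f_j(x)).
Evaluate each component's likelihood at the observed value:
  L_1 = 0.45
  L_2 = 0.14
Odds = (0.15/0.85) × (0.14/0.45) = 0.176471 × 0.311111 ≈ 0.0549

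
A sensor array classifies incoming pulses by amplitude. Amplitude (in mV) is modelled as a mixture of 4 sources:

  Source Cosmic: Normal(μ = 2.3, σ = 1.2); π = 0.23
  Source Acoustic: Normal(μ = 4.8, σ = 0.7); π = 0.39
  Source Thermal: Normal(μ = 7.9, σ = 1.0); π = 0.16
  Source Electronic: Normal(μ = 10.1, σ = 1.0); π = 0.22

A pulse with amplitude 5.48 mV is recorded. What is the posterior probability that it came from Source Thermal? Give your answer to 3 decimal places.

0.024

P(component k | x) = π_k·f_k(x) / marginal(x), where marginal(x) = Σ_j π_j·f_j(x).
Evaluate each component's likelihood at the observed value:
  f_Cosmic = (1/(1.2·√(2π)))·exp(−(5.48−2.3)²/(2·1.2²)) = 0.332452·exp(-3.51125) = 0.00992687
  f_Acoustic = (1/(0.7·√(2π)))·exp(−(5.48−4.8)²/(2·0.7²)) = 0.569918·exp(-0.47184) = 0.355546
  f_Thermal = (1/(1.0·√(2π)))·exp(−(5.48−7.9)²/(2·1.0²)) = 0.398942·exp(-2.92820) = 0.0213407
  f_Electronic = (1/(1.0·√(2π)))·exp(−(5.48−10.1)²/(2·1.0²)) = 0.398942·exp(-10.67220) = 9.24767e-06
Unnormalised posteriors:
  π_Cosmic·f_Cosmic = 0.23 × 0.00992687 = 0.00228318
  π_Acoustic·f_Acoustic = 0.39 × 0.355546 = 0.138663
  π_Thermal·f_Thermal = 0.16 × 0.0213407 = 0.00341451
  π_Electronic·f_Electronic = 0.22 × 9.24767e-06 = 2.03449e-06
Sum: 0.00228318 + 0.138663 + 0.00341451 + 2.03449e-06 = 0.144363
So the posterior for Source Thermal is 0.00341451 / 0.144363 ≈ 0.024.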